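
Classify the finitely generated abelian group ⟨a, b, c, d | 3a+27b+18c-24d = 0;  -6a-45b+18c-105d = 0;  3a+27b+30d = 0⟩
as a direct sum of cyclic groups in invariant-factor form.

Answer: M ≅ ℤ^1 ⊕ ℤ/3 ⊕ ℤ/9 ⊕ ℤ/18

Derivation:
rank_ℚ(R)=3; free=4−3=1
SNF(R) diag = [3, 9, 18] → torsion [3, 9, 18]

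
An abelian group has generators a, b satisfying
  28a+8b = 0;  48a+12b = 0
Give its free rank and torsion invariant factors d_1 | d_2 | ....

rank_ℚ(R)=2; free=2−2=0
SNF(R) diag = [4, 12] → torsion [4, 12]

Answer: M ≅ ℤ/4 ⊕ ℤ/12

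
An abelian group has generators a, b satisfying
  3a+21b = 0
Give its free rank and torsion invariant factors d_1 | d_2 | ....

rank_ℚ(R)=1; free=2−1=1
SNF(R) diag = [3] → torsion [3]

Answer: M ≅ ℤ^1 ⊕ ℤ/3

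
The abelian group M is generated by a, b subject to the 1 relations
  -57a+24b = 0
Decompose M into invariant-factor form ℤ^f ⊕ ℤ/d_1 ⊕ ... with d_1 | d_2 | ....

rank_ℚ(R)=1; free=2−1=1
SNF(R) diag = [3] → torsion [3]

Answer: M ≅ ℤ^1 ⊕ ℤ/3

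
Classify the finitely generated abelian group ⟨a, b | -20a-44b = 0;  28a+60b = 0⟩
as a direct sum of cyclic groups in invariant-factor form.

rank_ℚ(R)=2; free=2−2=0
SNF(R) diag = [4, 8] → torsion [4, 8]

Answer: M ≅ ℤ/4 ⊕ ℤ/8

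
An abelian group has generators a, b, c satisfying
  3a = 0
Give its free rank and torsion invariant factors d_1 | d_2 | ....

Answer: M ≅ ℤ^2 ⊕ ℤ/3

Derivation:
rank_ℚ(R)=1; free=3−1=2
SNF(R) diag = [3] → torsion [3]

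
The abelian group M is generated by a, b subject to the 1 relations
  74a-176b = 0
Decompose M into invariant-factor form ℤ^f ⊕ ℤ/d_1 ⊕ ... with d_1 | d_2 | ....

Answer: M ≅ ℤ^1 ⊕ ℤ/2

Derivation:
rank_ℚ(R)=1; free=2−1=1
SNF(R) diag = [2] → torsion [2]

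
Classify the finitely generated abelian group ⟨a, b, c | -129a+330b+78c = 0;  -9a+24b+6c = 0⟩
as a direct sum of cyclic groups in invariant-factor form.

Answer: M ≅ ℤ^1 ⊕ ℤ/3 ⊕ ℤ/6

Derivation:
rank_ℚ(R)=2; free=3−2=1
SNF(R) diag = [3, 6] → torsion [3, 6]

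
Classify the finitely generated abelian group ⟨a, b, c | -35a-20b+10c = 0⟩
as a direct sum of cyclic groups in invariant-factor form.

rank_ℚ(R)=1; free=3−1=2
SNF(R) diag = [5] → torsion [5]

Answer: M ≅ ℤ^2 ⊕ ℤ/5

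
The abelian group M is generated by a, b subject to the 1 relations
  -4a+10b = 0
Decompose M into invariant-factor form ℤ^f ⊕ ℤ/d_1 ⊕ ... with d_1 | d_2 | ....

Answer: M ≅ ℤ^1 ⊕ ℤ/2

Derivation:
rank_ℚ(R)=1; free=2−1=1
SNF(R) diag = [2] → torsion [2]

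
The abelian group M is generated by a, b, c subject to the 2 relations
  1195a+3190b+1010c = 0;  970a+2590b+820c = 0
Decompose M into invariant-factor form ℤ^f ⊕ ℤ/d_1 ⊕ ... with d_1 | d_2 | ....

rank_ℚ(R)=2; free=3−2=1
SNF(R) diag = [5, 10] → torsion [5, 10]

Answer: M ≅ ℤ^1 ⊕ ℤ/5 ⊕ ℤ/10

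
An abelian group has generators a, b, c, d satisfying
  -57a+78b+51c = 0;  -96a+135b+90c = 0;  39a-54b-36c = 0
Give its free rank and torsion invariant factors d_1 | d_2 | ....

rank_ℚ(R)=3; free=4−3=1
SNF(R) diag = [3, 3, 9] → torsion [3, 3, 9]

Answer: M ≅ ℤ^1 ⊕ ℤ/3 ⊕ ℤ/3 ⊕ ℤ/9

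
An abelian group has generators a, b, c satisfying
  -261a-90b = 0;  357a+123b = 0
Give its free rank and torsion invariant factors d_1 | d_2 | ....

rank_ℚ(R)=2; free=3−2=1
SNF(R) diag = [3, 9] → torsion [3, 9]

Answer: M ≅ ℤ^1 ⊕ ℤ/3 ⊕ ℤ/9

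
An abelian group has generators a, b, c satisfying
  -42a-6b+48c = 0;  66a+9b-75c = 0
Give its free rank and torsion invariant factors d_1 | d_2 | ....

rank_ℚ(R)=2; free=3−2=1
SNF(R) diag = [3, 6] → torsion [3, 6]

Answer: M ≅ ℤ^1 ⊕ ℤ/3 ⊕ ℤ/6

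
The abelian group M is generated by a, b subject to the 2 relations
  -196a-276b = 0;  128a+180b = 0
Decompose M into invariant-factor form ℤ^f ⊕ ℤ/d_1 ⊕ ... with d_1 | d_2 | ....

Answer: M ≅ ℤ/4 ⊕ ℤ/12

Derivation:
rank_ℚ(R)=2; free=2−2=0
SNF(R) diag = [4, 12] → torsion [4, 12]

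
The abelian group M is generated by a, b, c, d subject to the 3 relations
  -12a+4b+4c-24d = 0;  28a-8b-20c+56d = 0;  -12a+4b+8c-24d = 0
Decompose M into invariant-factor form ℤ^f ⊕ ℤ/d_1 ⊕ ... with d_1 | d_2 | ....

Answer: M ≅ ℤ^1 ⊕ ℤ/4 ⊕ ℤ/4 ⊕ ℤ/4

Derivation:
rank_ℚ(R)=3; free=4−3=1
SNF(R) diag = [4, 4, 4] → torsion [4, 4, 4]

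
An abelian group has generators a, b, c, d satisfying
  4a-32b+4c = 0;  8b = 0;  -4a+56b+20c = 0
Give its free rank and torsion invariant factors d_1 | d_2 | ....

Answer: M ≅ ℤ^1 ⊕ ℤ/4 ⊕ ℤ/8 ⊕ ℤ/24

Derivation:
rank_ℚ(R)=3; free=4−3=1
SNF(R) diag = [4, 8, 24] → torsion [4, 8, 24]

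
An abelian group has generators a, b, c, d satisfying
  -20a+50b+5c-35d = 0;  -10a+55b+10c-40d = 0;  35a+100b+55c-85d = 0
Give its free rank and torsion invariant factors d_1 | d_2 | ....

Answer: M ≅ ℤ^1 ⊕ ℤ/5 ⊕ ℤ/15 ⊕ ℤ/45

Derivation:
rank_ℚ(R)=3; free=4−3=1
SNF(R) diag = [5, 15, 45] → torsion [5, 15, 45]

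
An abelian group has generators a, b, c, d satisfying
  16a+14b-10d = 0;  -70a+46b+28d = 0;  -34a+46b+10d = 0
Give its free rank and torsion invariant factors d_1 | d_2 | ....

rank_ℚ(R)=3; free=4−3=1
SNF(R) diag = [2, 6, 18] → torsion [2, 6, 18]

Answer: M ≅ ℤ^1 ⊕ ℤ/2 ⊕ ℤ/6 ⊕ ℤ/18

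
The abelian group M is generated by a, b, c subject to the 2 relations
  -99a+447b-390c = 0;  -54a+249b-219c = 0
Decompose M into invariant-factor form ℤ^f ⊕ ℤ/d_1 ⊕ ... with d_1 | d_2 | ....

Answer: M ≅ ℤ^1 ⊕ ℤ/3 ⊕ ℤ/9

Derivation:
rank_ℚ(R)=2; free=3−2=1
SNF(R) diag = [3, 9] → torsion [3, 9]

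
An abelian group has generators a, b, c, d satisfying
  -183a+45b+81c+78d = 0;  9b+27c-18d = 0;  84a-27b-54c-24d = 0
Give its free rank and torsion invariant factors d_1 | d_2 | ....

rank_ℚ(R)=3; free=4−3=1
SNF(R) diag = [3, 9, 27] → torsion [3, 9, 27]

Answer: M ≅ ℤ^1 ⊕ ℤ/3 ⊕ ℤ/9 ⊕ ℤ/27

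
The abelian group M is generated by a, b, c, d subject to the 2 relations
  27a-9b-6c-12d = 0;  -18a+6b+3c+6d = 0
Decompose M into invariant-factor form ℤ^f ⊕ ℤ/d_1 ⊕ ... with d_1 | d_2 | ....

Answer: M ≅ ℤ^2 ⊕ ℤ/3 ⊕ ℤ/3

Derivation:
rank_ℚ(R)=2; free=4−2=2
SNF(R) diag = [3, 3] → torsion [3, 3]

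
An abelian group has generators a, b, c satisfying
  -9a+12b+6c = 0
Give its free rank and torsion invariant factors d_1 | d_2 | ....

rank_ℚ(R)=1; free=3−1=2
SNF(R) diag = [3] → torsion [3]

Answer: M ≅ ℤ^2 ⊕ ℤ/3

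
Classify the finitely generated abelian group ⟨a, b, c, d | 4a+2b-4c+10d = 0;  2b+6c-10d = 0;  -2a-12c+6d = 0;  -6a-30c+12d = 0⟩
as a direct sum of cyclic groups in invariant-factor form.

Answer: M ≅ ℤ/2 ⊕ ℤ/2 ⊕ ℤ/2 ⊕ ℤ/6

Derivation:
rank_ℚ(R)=4; free=4−4=0
SNF(R) diag = [2, 2, 2, 6] → torsion [2, 2, 2, 6]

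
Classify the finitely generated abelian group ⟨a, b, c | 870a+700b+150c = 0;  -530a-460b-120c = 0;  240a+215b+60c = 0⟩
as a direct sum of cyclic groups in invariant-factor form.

Answer: M ≅ ℤ/5 ⊕ ℤ/10 ⊕ ℤ/30

Derivation:
rank_ℚ(R)=3; free=3−3=0
SNF(R) diag = [5, 10, 30] → torsion [5, 10, 30]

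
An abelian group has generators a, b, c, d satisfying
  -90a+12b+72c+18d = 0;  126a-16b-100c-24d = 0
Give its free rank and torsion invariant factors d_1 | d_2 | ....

rank_ℚ(R)=2; free=4−2=2
SNF(R) diag = [2, 6] → torsion [2, 6]

Answer: M ≅ ℤ^2 ⊕ ℤ/2 ⊕ ℤ/6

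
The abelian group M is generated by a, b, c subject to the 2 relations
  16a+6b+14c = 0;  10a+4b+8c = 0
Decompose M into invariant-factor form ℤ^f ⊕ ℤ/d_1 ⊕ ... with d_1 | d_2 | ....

Answer: M ≅ ℤ^1 ⊕ ℤ/2 ⊕ ℤ/2

Derivation:
rank_ℚ(R)=2; free=3−2=1
SNF(R) diag = [2, 2] → torsion [2, 2]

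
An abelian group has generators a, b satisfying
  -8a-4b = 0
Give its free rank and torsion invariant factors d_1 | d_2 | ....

rank_ℚ(R)=1; free=2−1=1
SNF(R) diag = [4] → torsion [4]

Answer: M ≅ ℤ^1 ⊕ ℤ/4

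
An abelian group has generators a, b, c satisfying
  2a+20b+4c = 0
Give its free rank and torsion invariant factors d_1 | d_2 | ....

Answer: M ≅ ℤ^2 ⊕ ℤ/2

Derivation:
rank_ℚ(R)=1; free=3−1=2
SNF(R) diag = [2] → torsion [2]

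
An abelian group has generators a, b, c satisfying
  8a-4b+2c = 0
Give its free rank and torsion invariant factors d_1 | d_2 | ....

Answer: M ≅ ℤ^2 ⊕ ℤ/2

Derivation:
rank_ℚ(R)=1; free=3−1=2
SNF(R) diag = [2] → torsion [2]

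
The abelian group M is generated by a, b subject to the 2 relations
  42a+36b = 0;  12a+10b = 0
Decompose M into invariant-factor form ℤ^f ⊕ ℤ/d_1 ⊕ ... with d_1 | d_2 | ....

Answer: M ≅ ℤ/2 ⊕ ℤ/6

Derivation:
rank_ℚ(R)=2; free=2−2=0
SNF(R) diag = [2, 6] → torsion [2, 6]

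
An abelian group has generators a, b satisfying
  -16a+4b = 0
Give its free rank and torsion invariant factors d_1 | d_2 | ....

rank_ℚ(R)=1; free=2−1=1
SNF(R) diag = [4] → torsion [4]

Answer: M ≅ ℤ^1 ⊕ ℤ/4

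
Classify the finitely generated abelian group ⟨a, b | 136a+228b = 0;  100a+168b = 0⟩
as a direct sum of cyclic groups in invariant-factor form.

Answer: M ≅ ℤ/4 ⊕ ℤ/12

Derivation:
rank_ℚ(R)=2; free=2−2=0
SNF(R) diag = [4, 12] → torsion [4, 12]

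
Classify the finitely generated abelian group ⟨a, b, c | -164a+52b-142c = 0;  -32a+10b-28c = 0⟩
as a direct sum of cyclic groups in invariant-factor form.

rank_ℚ(R)=2; free=3−2=1
SNF(R) diag = [2, 6] → torsion [2, 6]

Answer: M ≅ ℤ^1 ⊕ ℤ/2 ⊕ ℤ/6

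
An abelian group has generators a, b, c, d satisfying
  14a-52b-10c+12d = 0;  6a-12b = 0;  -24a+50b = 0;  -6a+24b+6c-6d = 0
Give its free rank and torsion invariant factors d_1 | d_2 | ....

rank_ℚ(R)=4; free=4−4=0
SNF(R) diag = [2, 2, 6, 6] → torsion [2, 2, 6, 6]

Answer: M ≅ ℤ/2 ⊕ ℤ/2 ⊕ ℤ/6 ⊕ ℤ/6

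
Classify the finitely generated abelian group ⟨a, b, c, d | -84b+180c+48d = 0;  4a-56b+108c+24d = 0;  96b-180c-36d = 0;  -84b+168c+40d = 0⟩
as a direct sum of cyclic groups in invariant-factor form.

Answer: M ≅ ℤ/4 ⊕ ℤ/4 ⊕ ℤ/12 ⊕ ℤ/36

Derivation:
rank_ℚ(R)=4; free=4−4=0
SNF(R) diag = [4, 4, 12, 36] → torsion [4, 4, 12, 36]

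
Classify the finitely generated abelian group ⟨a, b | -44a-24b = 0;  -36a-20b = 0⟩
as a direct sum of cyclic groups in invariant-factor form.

rank_ℚ(R)=2; free=2−2=0
SNF(R) diag = [4, 4] → torsion [4, 4]

Answer: M ≅ ℤ/4 ⊕ ℤ/4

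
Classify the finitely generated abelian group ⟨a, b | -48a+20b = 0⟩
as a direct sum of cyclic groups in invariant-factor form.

rank_ℚ(R)=1; free=2−1=1
SNF(R) diag = [4] → torsion [4]

Answer: M ≅ ℤ^1 ⊕ ℤ/4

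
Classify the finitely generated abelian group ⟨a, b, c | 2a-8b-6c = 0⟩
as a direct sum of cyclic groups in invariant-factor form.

Answer: M ≅ ℤ^2 ⊕ ℤ/2

Derivation:
rank_ℚ(R)=1; free=3−1=2
SNF(R) diag = [2] → torsion [2]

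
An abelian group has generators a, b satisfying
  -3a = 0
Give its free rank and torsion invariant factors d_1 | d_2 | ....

rank_ℚ(R)=1; free=2−1=1
SNF(R) diag = [3] → torsion [3]

Answer: M ≅ ℤ^1 ⊕ ℤ/3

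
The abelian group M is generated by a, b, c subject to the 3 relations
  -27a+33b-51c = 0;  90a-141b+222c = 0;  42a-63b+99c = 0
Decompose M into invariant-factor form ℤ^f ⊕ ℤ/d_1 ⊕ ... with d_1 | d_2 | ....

Answer: M ≅ ℤ/3 ⊕ ℤ/3 ⊕ ℤ/9

Derivation:
rank_ℚ(R)=3; free=3−3=0
SNF(R) diag = [3, 3, 9] → torsion [3, 3, 9]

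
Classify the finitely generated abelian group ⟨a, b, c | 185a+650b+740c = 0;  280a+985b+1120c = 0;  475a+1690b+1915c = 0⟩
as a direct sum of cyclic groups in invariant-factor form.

rank_ℚ(R)=3; free=3−3=0
SNF(R) diag = [5, 15, 45] → torsion [5, 15, 45]

Answer: M ≅ ℤ/5 ⊕ ℤ/15 ⊕ ℤ/45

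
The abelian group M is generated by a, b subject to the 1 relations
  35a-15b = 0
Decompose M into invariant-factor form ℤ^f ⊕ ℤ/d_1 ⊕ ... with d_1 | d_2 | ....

Answer: M ≅ ℤ^1 ⊕ ℤ/5

Derivation:
rank_ℚ(R)=1; free=2−1=1
SNF(R) diag = [5] → torsion [5]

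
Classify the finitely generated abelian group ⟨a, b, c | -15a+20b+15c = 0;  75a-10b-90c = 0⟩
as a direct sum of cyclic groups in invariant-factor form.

Answer: M ≅ ℤ^1 ⊕ ℤ/5 ⊕ ℤ/15

Derivation:
rank_ℚ(R)=2; free=3−2=1
SNF(R) diag = [5, 15] → torsion [5, 15]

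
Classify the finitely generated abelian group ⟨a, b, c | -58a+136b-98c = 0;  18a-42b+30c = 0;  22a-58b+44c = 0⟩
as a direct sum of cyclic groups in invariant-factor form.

rank_ℚ(R)=3; free=3−3=0
SNF(R) diag = [2, 6, 6] → torsion [2, 6, 6]

Answer: M ≅ ℤ/2 ⊕ ℤ/6 ⊕ ℤ/6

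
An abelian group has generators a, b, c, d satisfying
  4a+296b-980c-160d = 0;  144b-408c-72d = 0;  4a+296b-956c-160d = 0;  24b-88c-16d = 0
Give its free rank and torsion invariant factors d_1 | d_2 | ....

Answer: M ≅ ℤ/4 ⊕ ℤ/8 ⊕ ℤ/24 ⊕ ℤ/72

Derivation:
rank_ℚ(R)=4; free=4−4=0
SNF(R) diag = [4, 8, 24, 72] → torsion [4, 8, 24, 72]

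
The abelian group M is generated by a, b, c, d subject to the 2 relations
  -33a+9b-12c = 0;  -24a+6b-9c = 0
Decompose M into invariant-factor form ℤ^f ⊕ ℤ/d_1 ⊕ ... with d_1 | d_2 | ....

Answer: M ≅ ℤ^2 ⊕ ℤ/3 ⊕ ℤ/3

Derivation:
rank_ℚ(R)=2; free=4−2=2
SNF(R) diag = [3, 3] → torsion [3, 3]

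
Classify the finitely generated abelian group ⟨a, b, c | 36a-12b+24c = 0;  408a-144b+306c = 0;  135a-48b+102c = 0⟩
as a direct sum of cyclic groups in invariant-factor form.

rank_ℚ(R)=3; free=3−3=0
SNF(R) diag = [3, 6, 12] → torsion [3, 6, 12]

Answer: M ≅ ℤ/3 ⊕ ℤ/6 ⊕ ℤ/12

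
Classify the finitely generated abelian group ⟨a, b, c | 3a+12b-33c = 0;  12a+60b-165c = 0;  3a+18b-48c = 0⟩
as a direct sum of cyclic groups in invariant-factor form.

Answer: M ≅ ℤ/3 ⊕ ℤ/3 ⊕ ℤ/6

Derivation:
rank_ℚ(R)=3; free=3−3=0
SNF(R) diag = [3, 3, 6] → torsion [3, 3, 6]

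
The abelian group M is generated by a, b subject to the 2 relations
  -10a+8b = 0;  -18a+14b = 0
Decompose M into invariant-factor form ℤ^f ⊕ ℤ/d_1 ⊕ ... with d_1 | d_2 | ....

rank_ℚ(R)=2; free=2−2=0
SNF(R) diag = [2, 2] → torsion [2, 2]

Answer: M ≅ ℤ/2 ⊕ ℤ/2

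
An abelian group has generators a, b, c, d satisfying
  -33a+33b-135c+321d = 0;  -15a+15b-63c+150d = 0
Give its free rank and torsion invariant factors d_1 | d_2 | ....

Answer: M ≅ ℤ^2 ⊕ ℤ/3 ⊕ ℤ/9

Derivation:
rank_ℚ(R)=2; free=4−2=2
SNF(R) diag = [3, 9] → torsion [3, 9]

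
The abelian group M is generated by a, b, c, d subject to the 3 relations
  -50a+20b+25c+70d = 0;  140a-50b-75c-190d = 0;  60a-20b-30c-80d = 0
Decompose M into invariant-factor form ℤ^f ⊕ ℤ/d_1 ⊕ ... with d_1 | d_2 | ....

Answer: M ≅ ℤ^1 ⊕ ℤ/5 ⊕ ℤ/10 ⊕ ℤ/20

Derivation:
rank_ℚ(R)=3; free=4−3=1
SNF(R) diag = [5, 10, 20] → torsion [5, 10, 20]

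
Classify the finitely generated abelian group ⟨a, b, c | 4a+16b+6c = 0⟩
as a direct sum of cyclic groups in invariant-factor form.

rank_ℚ(R)=1; free=3−1=2
SNF(R) diag = [2] → torsion [2]

Answer: M ≅ ℤ^2 ⊕ ℤ/2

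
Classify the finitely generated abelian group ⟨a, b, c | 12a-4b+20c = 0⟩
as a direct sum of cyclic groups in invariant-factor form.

rank_ℚ(R)=1; free=3−1=2
SNF(R) diag = [4] → torsion [4]

Answer: M ≅ ℤ^2 ⊕ ℤ/4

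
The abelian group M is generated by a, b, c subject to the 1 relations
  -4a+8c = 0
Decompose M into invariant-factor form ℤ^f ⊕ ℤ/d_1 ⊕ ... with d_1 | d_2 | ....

rank_ℚ(R)=1; free=3−1=2
SNF(R) diag = [4] → torsion [4]

Answer: M ≅ ℤ^2 ⊕ ℤ/4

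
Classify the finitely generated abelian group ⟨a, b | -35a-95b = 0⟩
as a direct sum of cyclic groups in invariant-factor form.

Answer: M ≅ ℤ^1 ⊕ ℤ/5

Derivation:
rank_ℚ(R)=1; free=2−1=1
SNF(R) diag = [5] → torsion [5]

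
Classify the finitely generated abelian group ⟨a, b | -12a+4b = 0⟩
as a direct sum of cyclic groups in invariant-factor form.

Answer: M ≅ ℤ^1 ⊕ ℤ/4

Derivation:
rank_ℚ(R)=1; free=2−1=1
SNF(R) diag = [4] → torsion [4]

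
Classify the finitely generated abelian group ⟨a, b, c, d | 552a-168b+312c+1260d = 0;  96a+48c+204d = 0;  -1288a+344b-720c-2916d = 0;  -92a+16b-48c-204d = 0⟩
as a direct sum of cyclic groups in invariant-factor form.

rank_ℚ(R)=4; free=4−4=0
SNF(R) diag = [4, 12, 24, 24] → torsion [4, 12, 24, 24]

Answer: M ≅ ℤ/4 ⊕ ℤ/12 ⊕ ℤ/24 ⊕ ℤ/24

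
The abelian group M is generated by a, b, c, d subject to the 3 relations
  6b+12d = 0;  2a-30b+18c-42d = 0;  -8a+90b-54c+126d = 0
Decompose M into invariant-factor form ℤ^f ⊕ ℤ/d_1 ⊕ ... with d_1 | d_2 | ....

rank_ℚ(R)=3; free=4−3=1
SNF(R) diag = [2, 6, 18] → torsion [2, 6, 18]

Answer: M ≅ ℤ^1 ⊕ ℤ/2 ⊕ ℤ/6 ⊕ ℤ/18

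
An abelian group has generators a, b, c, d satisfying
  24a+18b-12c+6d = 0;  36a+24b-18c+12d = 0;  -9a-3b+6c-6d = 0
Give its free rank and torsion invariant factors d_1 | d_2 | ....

rank_ℚ(R)=3; free=4−3=1
SNF(R) diag = [3, 6, 6] → torsion [3, 6, 6]

Answer: M ≅ ℤ^1 ⊕ ℤ/3 ⊕ ℤ/6 ⊕ ℤ/6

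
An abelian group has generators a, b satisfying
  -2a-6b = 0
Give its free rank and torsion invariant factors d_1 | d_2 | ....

rank_ℚ(R)=1; free=2−1=1
SNF(R) diag = [2] → torsion [2]

Answer: M ≅ ℤ^1 ⊕ ℤ/2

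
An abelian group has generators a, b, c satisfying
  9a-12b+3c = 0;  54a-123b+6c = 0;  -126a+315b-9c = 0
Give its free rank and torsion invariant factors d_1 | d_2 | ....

rank_ℚ(R)=3; free=3−3=0
SNF(R) diag = [3, 9, 27] → torsion [3, 9, 27]

Answer: M ≅ ℤ/3 ⊕ ℤ/9 ⊕ ℤ/27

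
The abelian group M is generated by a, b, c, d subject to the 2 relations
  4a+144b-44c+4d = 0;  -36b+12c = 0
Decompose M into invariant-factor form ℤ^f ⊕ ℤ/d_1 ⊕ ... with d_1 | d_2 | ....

rank_ℚ(R)=2; free=4−2=2
SNF(R) diag = [4, 12] → torsion [4, 12]

Answer: M ≅ ℤ^2 ⊕ ℤ/4 ⊕ ℤ/12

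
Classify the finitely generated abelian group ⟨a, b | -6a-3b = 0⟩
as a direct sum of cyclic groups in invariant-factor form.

rank_ℚ(R)=1; free=2−1=1
SNF(R) diag = [3] → torsion [3]

Answer: M ≅ ℤ^1 ⊕ ℤ/3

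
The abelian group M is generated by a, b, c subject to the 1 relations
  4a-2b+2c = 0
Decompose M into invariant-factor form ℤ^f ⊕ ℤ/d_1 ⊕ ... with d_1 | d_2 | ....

Answer: M ≅ ℤ^2 ⊕ ℤ/2

Derivation:
rank_ℚ(R)=1; free=3−1=2
SNF(R) diag = [2] → torsion [2]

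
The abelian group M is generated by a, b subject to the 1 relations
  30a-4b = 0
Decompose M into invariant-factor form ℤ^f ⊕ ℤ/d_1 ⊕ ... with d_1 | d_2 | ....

Answer: M ≅ ℤ^1 ⊕ ℤ/2

Derivation:
rank_ℚ(R)=1; free=2−1=1
SNF(R) diag = [2] → torsion [2]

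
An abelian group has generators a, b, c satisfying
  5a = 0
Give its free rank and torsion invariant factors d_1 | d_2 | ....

rank_ℚ(R)=1; free=3−1=2
SNF(R) diag = [5] → torsion [5]

Answer: M ≅ ℤ^2 ⊕ ℤ/5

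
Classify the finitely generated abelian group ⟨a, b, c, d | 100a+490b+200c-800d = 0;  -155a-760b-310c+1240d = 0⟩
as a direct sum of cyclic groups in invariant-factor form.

rank_ℚ(R)=2; free=4−2=2
SNF(R) diag = [5, 10] → torsion [5, 10]

Answer: M ≅ ℤ^2 ⊕ ℤ/5 ⊕ ℤ/10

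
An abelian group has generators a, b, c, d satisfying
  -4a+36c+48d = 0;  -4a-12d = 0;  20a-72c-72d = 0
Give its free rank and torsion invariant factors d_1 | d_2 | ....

Answer: M ≅ ℤ^1 ⊕ ℤ/4 ⊕ ℤ/12 ⊕ ℤ/36

Derivation:
rank_ℚ(R)=3; free=4−3=1
SNF(R) diag = [4, 12, 36] → torsion [4, 12, 36]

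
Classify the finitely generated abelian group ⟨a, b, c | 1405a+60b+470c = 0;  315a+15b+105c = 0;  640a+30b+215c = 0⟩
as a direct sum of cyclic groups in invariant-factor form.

rank_ℚ(R)=3; free=3−3=0
SNF(R) diag = [5, 15, 45] → torsion [5, 15, 45]

Answer: M ≅ ℤ/5 ⊕ ℤ/15 ⊕ ℤ/45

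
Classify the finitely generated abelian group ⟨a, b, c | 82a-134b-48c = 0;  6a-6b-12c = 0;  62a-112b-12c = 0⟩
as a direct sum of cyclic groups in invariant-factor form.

rank_ℚ(R)=3; free=3−3=0
SNF(R) diag = [2, 6, 12] → torsion [2, 6, 12]

Answer: M ≅ ℤ/2 ⊕ ℤ/6 ⊕ ℤ/12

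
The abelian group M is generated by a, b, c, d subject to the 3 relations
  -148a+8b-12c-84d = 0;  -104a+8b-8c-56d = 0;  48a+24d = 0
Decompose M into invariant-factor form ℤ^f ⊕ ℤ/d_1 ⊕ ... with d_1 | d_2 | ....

Answer: M ≅ ℤ^1 ⊕ ℤ/4 ⊕ ℤ/8 ⊕ ℤ/24

Derivation:
rank_ℚ(R)=3; free=4−3=1
SNF(R) diag = [4, 8, 24] → torsion [4, 8, 24]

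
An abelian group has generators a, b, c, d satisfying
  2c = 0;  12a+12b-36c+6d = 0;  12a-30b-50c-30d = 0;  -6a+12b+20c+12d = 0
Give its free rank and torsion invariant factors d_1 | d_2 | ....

Answer: M ≅ ℤ/2 ⊕ ℤ/6 ⊕ ℤ/6 ⊕ ℤ/6

Derivation:
rank_ℚ(R)=4; free=4−4=0
SNF(R) diag = [2, 6, 6, 6] → torsion [2, 6, 6, 6]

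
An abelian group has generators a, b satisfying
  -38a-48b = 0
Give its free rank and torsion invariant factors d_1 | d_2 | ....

rank_ℚ(R)=1; free=2−1=1
SNF(R) diag = [2] → torsion [2]

Answer: M ≅ ℤ^1 ⊕ ℤ/2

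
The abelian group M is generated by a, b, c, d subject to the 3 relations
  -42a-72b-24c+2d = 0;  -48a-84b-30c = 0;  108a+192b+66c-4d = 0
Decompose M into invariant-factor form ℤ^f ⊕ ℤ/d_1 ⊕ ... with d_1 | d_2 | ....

rank_ℚ(R)=3; free=4−3=1
SNF(R) diag = [2, 6, 12] → torsion [2, 6, 12]

Answer: M ≅ ℤ^1 ⊕ ℤ/2 ⊕ ℤ/6 ⊕ ℤ/12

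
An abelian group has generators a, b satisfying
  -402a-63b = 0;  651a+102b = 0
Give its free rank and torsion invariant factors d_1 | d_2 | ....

Answer: M ≅ ℤ/3 ⊕ ℤ/3

Derivation:
rank_ℚ(R)=2; free=2−2=0
SNF(R) diag = [3, 3] → torsion [3, 3]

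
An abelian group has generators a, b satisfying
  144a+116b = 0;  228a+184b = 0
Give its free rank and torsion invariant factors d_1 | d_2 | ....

rank_ℚ(R)=2; free=2−2=0
SNF(R) diag = [4, 12] → torsion [4, 12]

Answer: M ≅ ℤ/4 ⊕ ℤ/12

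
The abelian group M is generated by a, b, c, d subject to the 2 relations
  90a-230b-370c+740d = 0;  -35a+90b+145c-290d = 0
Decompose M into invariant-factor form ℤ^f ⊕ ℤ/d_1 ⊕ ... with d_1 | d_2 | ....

rank_ℚ(R)=2; free=4−2=2
SNF(R) diag = [5, 10] → torsion [5, 10]

Answer: M ≅ ℤ^2 ⊕ ℤ/5 ⊕ ℤ/10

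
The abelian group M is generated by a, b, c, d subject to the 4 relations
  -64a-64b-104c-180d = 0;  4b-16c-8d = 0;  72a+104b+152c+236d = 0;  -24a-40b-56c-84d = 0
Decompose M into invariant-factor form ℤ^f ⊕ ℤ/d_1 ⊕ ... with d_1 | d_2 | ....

rank_ℚ(R)=4; free=4−4=0
SNF(R) diag = [4, 4, 8, 16] → torsion [4, 4, 8, 16]

Answer: M ≅ ℤ/4 ⊕ ℤ/4 ⊕ ℤ/8 ⊕ ℤ/16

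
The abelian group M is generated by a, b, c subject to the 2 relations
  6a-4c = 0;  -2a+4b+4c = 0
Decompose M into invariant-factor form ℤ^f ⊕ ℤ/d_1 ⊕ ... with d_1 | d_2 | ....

Answer: M ≅ ℤ^1 ⊕ ℤ/2 ⊕ ℤ/4

Derivation:
rank_ℚ(R)=2; free=3−2=1
SNF(R) diag = [2, 4] → torsion [2, 4]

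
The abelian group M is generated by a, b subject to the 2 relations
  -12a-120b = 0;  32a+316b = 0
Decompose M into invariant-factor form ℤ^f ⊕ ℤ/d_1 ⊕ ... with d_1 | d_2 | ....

rank_ℚ(R)=2; free=2−2=0
SNF(R) diag = [4, 12] → torsion [4, 12]

Answer: M ≅ ℤ/4 ⊕ ℤ/12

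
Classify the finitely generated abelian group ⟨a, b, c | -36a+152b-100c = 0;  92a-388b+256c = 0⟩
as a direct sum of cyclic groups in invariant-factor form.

Answer: M ≅ ℤ^1 ⊕ ℤ/4 ⊕ ℤ/4

Derivation:
rank_ℚ(R)=2; free=3−2=1
SNF(R) diag = [4, 4] → torsion [4, 4]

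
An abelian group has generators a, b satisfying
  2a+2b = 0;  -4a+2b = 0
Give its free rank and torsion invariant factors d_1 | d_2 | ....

rank_ℚ(R)=2; free=2−2=0
SNF(R) diag = [2, 6] → torsion [2, 6]

Answer: M ≅ ℤ/2 ⊕ ℤ/6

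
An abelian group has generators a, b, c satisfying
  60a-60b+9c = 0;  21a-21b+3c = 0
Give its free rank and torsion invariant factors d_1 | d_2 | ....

Answer: M ≅ ℤ^1 ⊕ ℤ/3 ⊕ ℤ/3

Derivation:
rank_ℚ(R)=2; free=3−2=1
SNF(R) diag = [3, 3] → torsion [3, 3]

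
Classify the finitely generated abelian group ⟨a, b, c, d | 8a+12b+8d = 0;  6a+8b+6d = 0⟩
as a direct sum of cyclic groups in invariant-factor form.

Answer: M ≅ ℤ^2 ⊕ ℤ/2 ⊕ ℤ/4

Derivation:
rank_ℚ(R)=2; free=4−2=2
SNF(R) diag = [2, 4] → torsion [2, 4]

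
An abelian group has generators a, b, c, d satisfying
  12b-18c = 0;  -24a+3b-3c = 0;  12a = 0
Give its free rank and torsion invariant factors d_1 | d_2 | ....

rank_ℚ(R)=3; free=4−3=1
SNF(R) diag = [3, 6, 12] → torsion [3, 6, 12]

Answer: M ≅ ℤ^1 ⊕ ℤ/3 ⊕ ℤ/6 ⊕ ℤ/12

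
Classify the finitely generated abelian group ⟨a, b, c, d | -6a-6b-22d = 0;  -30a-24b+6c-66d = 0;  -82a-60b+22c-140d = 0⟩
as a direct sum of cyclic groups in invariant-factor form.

Answer: M ≅ ℤ^1 ⊕ ℤ/2 ⊕ ℤ/2 ⊕ ℤ/6

Derivation:
rank_ℚ(R)=3; free=4−3=1
SNF(R) diag = [2, 2, 6] → torsion [2, 2, 6]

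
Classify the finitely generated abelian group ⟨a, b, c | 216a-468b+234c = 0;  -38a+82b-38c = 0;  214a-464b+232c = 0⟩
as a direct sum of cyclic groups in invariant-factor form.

Answer: M ≅ ℤ/2 ⊕ ℤ/6 ⊕ ℤ/18

Derivation:
rank_ℚ(R)=3; free=3−3=0
SNF(R) diag = [2, 6, 18] → torsion [2, 6, 18]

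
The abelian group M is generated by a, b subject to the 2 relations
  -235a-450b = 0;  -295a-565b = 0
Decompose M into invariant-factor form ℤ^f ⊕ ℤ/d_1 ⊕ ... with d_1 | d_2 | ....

rank_ℚ(R)=2; free=2−2=0
SNF(R) diag = [5, 5] → torsion [5, 5]

Answer: M ≅ ℤ/5 ⊕ ℤ/5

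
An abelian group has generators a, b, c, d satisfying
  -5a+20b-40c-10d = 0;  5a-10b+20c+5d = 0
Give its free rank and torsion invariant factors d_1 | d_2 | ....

rank_ℚ(R)=2; free=4−2=2
SNF(R) diag = [5, 5] → torsion [5, 5]

Answer: M ≅ ℤ^2 ⊕ ℤ/5 ⊕ ℤ/5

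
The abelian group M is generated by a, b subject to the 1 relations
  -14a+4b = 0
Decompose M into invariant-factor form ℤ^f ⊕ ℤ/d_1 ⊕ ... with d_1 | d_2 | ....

rank_ℚ(R)=1; free=2−1=1
SNF(R) diag = [2] → torsion [2]

Answer: M ≅ ℤ^1 ⊕ ℤ/2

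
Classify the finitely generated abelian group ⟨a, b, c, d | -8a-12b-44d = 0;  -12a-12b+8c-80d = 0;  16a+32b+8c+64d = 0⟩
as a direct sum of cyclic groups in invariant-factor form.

Answer: M ≅ ℤ^1 ⊕ ℤ/4 ⊕ ℤ/4 ⊕ ℤ/8

Derivation:
rank_ℚ(R)=3; free=4−3=1
SNF(R) diag = [4, 4, 8] → torsion [4, 4, 8]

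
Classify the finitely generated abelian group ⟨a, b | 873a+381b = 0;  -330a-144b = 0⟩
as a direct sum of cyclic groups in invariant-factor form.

Answer: M ≅ ℤ/3 ⊕ ℤ/6

Derivation:
rank_ℚ(R)=2; free=2−2=0
SNF(R) diag = [3, 6] → torsion [3, 6]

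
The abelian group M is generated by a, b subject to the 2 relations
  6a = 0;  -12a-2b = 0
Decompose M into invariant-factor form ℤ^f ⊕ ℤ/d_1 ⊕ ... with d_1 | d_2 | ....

rank_ℚ(R)=2; free=2−2=0
SNF(R) diag = [2, 6] → torsion [2, 6]

Answer: M ≅ ℤ/2 ⊕ ℤ/6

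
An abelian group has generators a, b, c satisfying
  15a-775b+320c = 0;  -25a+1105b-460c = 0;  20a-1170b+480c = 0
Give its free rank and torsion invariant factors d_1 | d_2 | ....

Answer: M ≅ ℤ/5 ⊕ ℤ/10 ⊕ ℤ/20

Derivation:
rank_ℚ(R)=3; free=3−3=0
SNF(R) diag = [5, 10, 20] → torsion [5, 10, 20]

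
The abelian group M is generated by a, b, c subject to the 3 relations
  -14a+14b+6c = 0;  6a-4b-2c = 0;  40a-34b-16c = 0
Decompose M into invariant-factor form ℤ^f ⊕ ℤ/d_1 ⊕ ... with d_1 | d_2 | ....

Answer: M ≅ ℤ/2 ⊕ ℤ/2 ⊕ ℤ/4

Derivation:
rank_ℚ(R)=3; free=3−3=0
SNF(R) diag = [2, 2, 4] → torsion [2, 2, 4]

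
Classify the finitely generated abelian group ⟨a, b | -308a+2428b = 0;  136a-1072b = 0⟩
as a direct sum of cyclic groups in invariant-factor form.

rank_ℚ(R)=2; free=2−2=0
SNF(R) diag = [4, 8] → torsion [4, 8]

Answer: M ≅ ℤ/4 ⊕ ℤ/8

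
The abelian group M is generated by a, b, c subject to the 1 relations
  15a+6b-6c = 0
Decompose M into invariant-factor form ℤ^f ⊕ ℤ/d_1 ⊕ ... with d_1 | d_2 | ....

rank_ℚ(R)=1; free=3−1=2
SNF(R) diag = [3] → torsion [3]

Answer: M ≅ ℤ^2 ⊕ ℤ/3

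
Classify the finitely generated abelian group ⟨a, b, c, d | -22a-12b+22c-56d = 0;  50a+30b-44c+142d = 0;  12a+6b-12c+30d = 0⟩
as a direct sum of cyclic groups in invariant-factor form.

Answer: M ≅ ℤ^1 ⊕ ℤ/2 ⊕ ℤ/6 ⊕ ℤ/6

Derivation:
rank_ℚ(R)=3; free=4−3=1
SNF(R) diag = [2, 6, 6] → torsion [2, 6, 6]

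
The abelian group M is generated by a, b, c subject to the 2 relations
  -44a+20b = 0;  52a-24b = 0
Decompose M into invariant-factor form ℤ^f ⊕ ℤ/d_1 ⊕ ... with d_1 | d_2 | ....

Answer: M ≅ ℤ^1 ⊕ ℤ/4 ⊕ ℤ/4

Derivation:
rank_ℚ(R)=2; free=3−2=1
SNF(R) diag = [4, 4] → torsion [4, 4]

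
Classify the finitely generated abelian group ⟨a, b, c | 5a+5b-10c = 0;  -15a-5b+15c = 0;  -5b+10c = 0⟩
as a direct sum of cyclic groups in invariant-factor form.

rank_ℚ(R)=3; free=3−3=0
SNF(R) diag = [5, 5, 5] → torsion [5, 5, 5]

Answer: M ≅ ℤ/5 ⊕ ℤ/5 ⊕ ℤ/5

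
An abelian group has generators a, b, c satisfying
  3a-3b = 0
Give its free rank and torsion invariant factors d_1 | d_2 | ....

Answer: M ≅ ℤ^2 ⊕ ℤ/3

Derivation:
rank_ℚ(R)=1; free=3−1=2
SNF(R) diag = [3] → torsion [3]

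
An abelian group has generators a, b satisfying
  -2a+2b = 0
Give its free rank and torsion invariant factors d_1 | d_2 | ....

Answer: M ≅ ℤ^1 ⊕ ℤ/2

Derivation:
rank_ℚ(R)=1; free=2−1=1
SNF(R) diag = [2] → torsion [2]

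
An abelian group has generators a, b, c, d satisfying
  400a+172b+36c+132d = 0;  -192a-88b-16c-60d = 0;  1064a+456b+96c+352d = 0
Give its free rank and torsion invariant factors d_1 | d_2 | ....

rank_ℚ(R)=3; free=4−3=1
SNF(R) diag = [4, 4, 8] → torsion [4, 4, 8]

Answer: M ≅ ℤ^1 ⊕ ℤ/4 ⊕ ℤ/4 ⊕ ℤ/8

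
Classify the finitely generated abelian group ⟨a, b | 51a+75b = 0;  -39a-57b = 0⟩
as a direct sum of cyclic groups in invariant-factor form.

rank_ℚ(R)=2; free=2−2=0
SNF(R) diag = [3, 6] → torsion [3, 6]

Answer: M ≅ ℤ/3 ⊕ ℤ/6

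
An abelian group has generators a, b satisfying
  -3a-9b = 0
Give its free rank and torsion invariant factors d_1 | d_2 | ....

rank_ℚ(R)=1; free=2−1=1
SNF(R) diag = [3] → torsion [3]

Answer: M ≅ ℤ^1 ⊕ ℤ/3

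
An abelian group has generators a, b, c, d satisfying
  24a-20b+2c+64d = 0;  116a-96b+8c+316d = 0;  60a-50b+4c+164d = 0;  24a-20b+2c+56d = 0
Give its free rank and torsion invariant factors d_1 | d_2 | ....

rank_ℚ(R)=4; free=4−4=0
SNF(R) diag = [2, 2, 4, 8] → torsion [2, 2, 4, 8]

Answer: M ≅ ℤ/2 ⊕ ℤ/2 ⊕ ℤ/4 ⊕ ℤ/8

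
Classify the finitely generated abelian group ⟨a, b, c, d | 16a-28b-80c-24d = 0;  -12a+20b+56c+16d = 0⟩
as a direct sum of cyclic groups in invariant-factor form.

rank_ℚ(R)=2; free=4−2=2
SNF(R) diag = [4, 4] → torsion [4, 4]

Answer: M ≅ ℤ^2 ⊕ ℤ/4 ⊕ ℤ/4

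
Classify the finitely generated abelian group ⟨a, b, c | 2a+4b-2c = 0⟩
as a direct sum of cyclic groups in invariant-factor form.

Answer: M ≅ ℤ^2 ⊕ ℤ/2

Derivation:
rank_ℚ(R)=1; free=3−1=2
SNF(R) diag = [2] → torsion [2]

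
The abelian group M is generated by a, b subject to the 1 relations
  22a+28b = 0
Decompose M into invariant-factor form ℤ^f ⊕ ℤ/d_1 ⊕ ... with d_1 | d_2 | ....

rank_ℚ(R)=1; free=2−1=1
SNF(R) diag = [2] → torsion [2]

Answer: M ≅ ℤ^1 ⊕ ℤ/2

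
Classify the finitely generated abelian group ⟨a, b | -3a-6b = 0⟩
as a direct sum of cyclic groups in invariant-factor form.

rank_ℚ(R)=1; free=2−1=1
SNF(R) diag = [3] → torsion [3]

Answer: M ≅ ℤ^1 ⊕ ℤ/3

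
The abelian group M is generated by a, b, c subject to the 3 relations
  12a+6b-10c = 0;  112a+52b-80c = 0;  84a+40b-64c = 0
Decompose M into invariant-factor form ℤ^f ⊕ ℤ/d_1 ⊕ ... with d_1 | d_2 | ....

rank_ℚ(R)=3; free=3−3=0
SNF(R) diag = [2, 4, 4] → torsion [2, 4, 4]

Answer: M ≅ ℤ/2 ⊕ ℤ/4 ⊕ ℤ/4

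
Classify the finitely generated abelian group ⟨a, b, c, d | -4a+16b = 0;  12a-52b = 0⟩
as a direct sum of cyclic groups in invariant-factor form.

rank_ℚ(R)=2; free=4−2=2
SNF(R) diag = [4, 4] → torsion [4, 4]

Answer: M ≅ ℤ^2 ⊕ ℤ/4 ⊕ ℤ/4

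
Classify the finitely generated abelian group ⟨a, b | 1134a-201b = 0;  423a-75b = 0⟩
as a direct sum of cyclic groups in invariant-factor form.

Answer: M ≅ ℤ/3 ⊕ ℤ/9

Derivation:
rank_ℚ(R)=2; free=2−2=0
SNF(R) diag = [3, 9] → torsion [3, 9]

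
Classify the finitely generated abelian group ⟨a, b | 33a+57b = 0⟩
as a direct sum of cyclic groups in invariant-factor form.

rank_ℚ(R)=1; free=2−1=1
SNF(R) diag = [3] → torsion [3]

Answer: M ≅ ℤ^1 ⊕ ℤ/3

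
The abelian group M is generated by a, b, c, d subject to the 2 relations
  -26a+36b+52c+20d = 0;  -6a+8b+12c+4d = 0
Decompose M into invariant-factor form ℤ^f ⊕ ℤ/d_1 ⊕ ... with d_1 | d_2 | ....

Answer: M ≅ ℤ^2 ⊕ ℤ/2 ⊕ ℤ/4

Derivation:
rank_ℚ(R)=2; free=4−2=2
SNF(R) diag = [2, 4] → torsion [2, 4]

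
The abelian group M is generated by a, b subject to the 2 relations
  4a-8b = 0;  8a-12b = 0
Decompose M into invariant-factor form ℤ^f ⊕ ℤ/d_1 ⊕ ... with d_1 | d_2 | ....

Answer: M ≅ ℤ/4 ⊕ ℤ/4

Derivation:
rank_ℚ(R)=2; free=2−2=0
SNF(R) diag = [4, 4] → torsion [4, 4]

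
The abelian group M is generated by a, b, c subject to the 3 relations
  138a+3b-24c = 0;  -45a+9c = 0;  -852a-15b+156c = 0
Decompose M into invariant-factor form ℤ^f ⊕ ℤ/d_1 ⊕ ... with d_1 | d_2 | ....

Answer: M ≅ ℤ/3 ⊕ ℤ/9 ⊕ ℤ/18

Derivation:
rank_ℚ(R)=3; free=3−3=0
SNF(R) diag = [3, 9, 18] → torsion [3, 9, 18]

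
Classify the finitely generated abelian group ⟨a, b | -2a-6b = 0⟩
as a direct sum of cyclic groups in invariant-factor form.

rank_ℚ(R)=1; free=2−1=1
SNF(R) diag = [2] → torsion [2]

Answer: M ≅ ℤ^1 ⊕ ℤ/2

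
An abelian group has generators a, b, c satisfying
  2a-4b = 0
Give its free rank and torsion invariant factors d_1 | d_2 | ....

Answer: M ≅ ℤ^2 ⊕ ℤ/2

Derivation:
rank_ℚ(R)=1; free=3−1=2
SNF(R) diag = [2] → torsion [2]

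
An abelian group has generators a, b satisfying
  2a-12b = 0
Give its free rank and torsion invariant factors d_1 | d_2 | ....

rank_ℚ(R)=1; free=2−1=1
SNF(R) diag = [2] → torsion [2]

Answer: M ≅ ℤ^1 ⊕ ℤ/2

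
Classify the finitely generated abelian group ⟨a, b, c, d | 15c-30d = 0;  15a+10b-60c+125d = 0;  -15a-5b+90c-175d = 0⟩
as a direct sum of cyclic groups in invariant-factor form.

Answer: M ≅ ℤ^1 ⊕ ℤ/5 ⊕ ℤ/15 ⊕ ℤ/15

Derivation:
rank_ℚ(R)=3; free=4−3=1
SNF(R) diag = [5, 15, 15] → torsion [5, 15, 15]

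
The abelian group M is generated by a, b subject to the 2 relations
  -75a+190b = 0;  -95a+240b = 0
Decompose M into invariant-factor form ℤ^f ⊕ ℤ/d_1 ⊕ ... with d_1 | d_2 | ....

Answer: M ≅ ℤ/5 ⊕ ℤ/10

Derivation:
rank_ℚ(R)=2; free=2−2=0
SNF(R) diag = [5, 10] → torsion [5, 10]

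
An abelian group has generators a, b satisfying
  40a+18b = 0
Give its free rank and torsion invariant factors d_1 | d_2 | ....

rank_ℚ(R)=1; free=2−1=1
SNF(R) diag = [2] → torsion [2]

Answer: M ≅ ℤ^1 ⊕ ℤ/2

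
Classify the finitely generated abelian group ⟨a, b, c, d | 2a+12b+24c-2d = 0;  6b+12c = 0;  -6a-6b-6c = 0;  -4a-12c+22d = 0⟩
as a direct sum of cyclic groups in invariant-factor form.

rank_ℚ(R)=4; free=4−4=0
SNF(R) diag = [2, 6, 6, 6] → torsion [2, 6, 6, 6]

Answer: M ≅ ℤ/2 ⊕ ℤ/6 ⊕ ℤ/6 ⊕ ℤ/6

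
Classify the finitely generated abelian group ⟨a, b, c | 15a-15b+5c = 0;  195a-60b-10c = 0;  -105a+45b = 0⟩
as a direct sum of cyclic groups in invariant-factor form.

Answer: M ≅ ℤ/5 ⊕ ℤ/15 ⊕ ℤ/45

Derivation:
rank_ℚ(R)=3; free=3−3=0
SNF(R) diag = [5, 15, 45] → torsion [5, 15, 45]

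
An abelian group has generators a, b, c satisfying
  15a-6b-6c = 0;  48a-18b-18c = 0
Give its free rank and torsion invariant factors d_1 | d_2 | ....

Answer: M ≅ ℤ^1 ⊕ ℤ/3 ⊕ ℤ/6

Derivation:
rank_ℚ(R)=2; free=3−2=1
SNF(R) diag = [3, 6] → torsion [3, 6]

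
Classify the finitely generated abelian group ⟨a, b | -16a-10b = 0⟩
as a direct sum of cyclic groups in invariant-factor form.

Answer: M ≅ ℤ^1 ⊕ ℤ/2

Derivation:
rank_ℚ(R)=1; free=2−1=1
SNF(R) diag = [2] → torsion [2]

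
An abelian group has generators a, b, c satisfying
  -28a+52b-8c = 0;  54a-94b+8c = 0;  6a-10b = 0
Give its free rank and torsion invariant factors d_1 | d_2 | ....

Answer: M ≅ ℤ/2 ⊕ ℤ/4 ⊕ ℤ/8

Derivation:
rank_ℚ(R)=3; free=3−3=0
SNF(R) diag = [2, 4, 8] → torsion [2, 4, 8]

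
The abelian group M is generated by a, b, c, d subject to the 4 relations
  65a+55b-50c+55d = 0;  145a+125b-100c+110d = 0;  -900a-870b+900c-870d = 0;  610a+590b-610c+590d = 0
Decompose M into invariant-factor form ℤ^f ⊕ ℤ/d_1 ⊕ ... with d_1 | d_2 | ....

Answer: M ≅ ℤ/5 ⊕ ℤ/15 ⊕ ℤ/30 ⊕ ℤ/30

Derivation:
rank_ℚ(R)=4; free=4−4=0
SNF(R) diag = [5, 15, 30, 30] → torsion [5, 15, 30, 30]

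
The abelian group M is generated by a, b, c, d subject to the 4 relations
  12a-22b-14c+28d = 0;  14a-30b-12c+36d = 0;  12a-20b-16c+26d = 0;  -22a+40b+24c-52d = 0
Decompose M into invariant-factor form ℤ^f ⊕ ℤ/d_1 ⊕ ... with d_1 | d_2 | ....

Answer: M ≅ ℤ/2 ⊕ ℤ/2 ⊕ ℤ/2 ⊕ ℤ/6

Derivation:
rank_ℚ(R)=4; free=4−4=0
SNF(R) diag = [2, 2, 2, 6] → torsion [2, 2, 2, 6]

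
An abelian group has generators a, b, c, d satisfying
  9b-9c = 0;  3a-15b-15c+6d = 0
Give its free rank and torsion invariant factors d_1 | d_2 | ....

Answer: M ≅ ℤ^2 ⊕ ℤ/3 ⊕ ℤ/9

Derivation:
rank_ℚ(R)=2; free=4−2=2
SNF(R) diag = [3, 9] → torsion [3, 9]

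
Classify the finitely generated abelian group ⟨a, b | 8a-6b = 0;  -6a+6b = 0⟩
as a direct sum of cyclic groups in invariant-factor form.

rank_ℚ(R)=2; free=2−2=0
SNF(R) diag = [2, 6] → torsion [2, 6]

Answer: M ≅ ℤ/2 ⊕ ℤ/6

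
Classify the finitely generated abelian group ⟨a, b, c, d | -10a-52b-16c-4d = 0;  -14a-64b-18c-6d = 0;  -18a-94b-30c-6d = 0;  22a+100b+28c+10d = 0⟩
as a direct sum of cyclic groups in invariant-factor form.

Answer: M ≅ ℤ/2 ⊕ ℤ/2 ⊕ ℤ/2 ⊕ ℤ/6

Derivation:
rank_ℚ(R)=4; free=4−4=0
SNF(R) diag = [2, 2, 2, 6] → torsion [2, 2, 2, 6]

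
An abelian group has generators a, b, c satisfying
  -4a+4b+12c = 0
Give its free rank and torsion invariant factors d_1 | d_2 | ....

Answer: M ≅ ℤ^2 ⊕ ℤ/4

Derivation:
rank_ℚ(R)=1; free=3−1=2
SNF(R) diag = [4] → torsion [4]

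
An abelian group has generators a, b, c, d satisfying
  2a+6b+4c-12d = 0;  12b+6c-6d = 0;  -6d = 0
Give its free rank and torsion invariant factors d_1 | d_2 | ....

Answer: M ≅ ℤ^1 ⊕ ℤ/2 ⊕ ℤ/6 ⊕ ℤ/6

Derivation:
rank_ℚ(R)=3; free=4−3=1
SNF(R) diag = [2, 6, 6] → torsion [2, 6, 6]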